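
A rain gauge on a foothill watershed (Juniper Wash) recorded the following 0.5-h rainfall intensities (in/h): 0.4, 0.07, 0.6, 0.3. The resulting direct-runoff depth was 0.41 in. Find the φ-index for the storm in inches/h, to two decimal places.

φ ≈ 0.16 in/h

Only the 3 blocks with intensity above φ contribute runoff: 0.4, 0.6, 0.3 in/h.
Σ(I−φ)·Δt = d  ⇒  (0.4+0.6+0.3 − 3φ)·0.5 = 0.41
φ = (1.300 − 0.41/0.5) / 3 = 0.16 in/h.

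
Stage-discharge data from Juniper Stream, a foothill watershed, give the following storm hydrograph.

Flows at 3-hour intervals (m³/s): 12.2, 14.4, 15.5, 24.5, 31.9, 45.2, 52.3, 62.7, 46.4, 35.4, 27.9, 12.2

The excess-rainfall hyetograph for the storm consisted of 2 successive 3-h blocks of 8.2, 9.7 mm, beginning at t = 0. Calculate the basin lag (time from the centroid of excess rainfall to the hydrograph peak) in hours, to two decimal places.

t_L ≈ 17.87 h

Centroid of excess rainfall: t_c = Σ P_i·t̄_i / ΣP_i = 3.1257 h (block centres at 1.5, 4.5 h).
Hydrograph peak occurs at t = 21 h, so basin lag t_L = 21 − 3.1257 = 17.87 h.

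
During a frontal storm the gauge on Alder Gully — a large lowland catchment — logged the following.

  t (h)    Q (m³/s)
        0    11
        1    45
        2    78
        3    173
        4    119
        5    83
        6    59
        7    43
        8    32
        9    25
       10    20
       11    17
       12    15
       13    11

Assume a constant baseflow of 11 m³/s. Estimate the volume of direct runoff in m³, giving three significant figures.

Direct-runoff ordinates (Q − Q_b): 0.0, 34.0, 67.0, 162.0, 108.0, 72.0, 48.0, 32.0, 21.0, 14.0, 9.0, 6.0, 4.0, 0.0 m³/s.
ΣQ_DR = 577.0 m³/s.
With Δt = 1 h = 3600 s, V = ΣQ_DR · Δt = 577.0 × 3600 = 2.08 × 10^6 m³.

V ≈ 2.08 × 10^6 m³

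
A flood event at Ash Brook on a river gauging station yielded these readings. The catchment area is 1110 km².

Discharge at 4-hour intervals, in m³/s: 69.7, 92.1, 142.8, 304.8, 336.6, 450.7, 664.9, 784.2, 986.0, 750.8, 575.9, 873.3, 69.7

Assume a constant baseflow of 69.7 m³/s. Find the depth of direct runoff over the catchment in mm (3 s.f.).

d ≈ 67.4 mm

Direct runoff: 0.0, 22.4, 73.1, 235.1, 266.9, 381.0, 595.2, 714.5, 916.3, 681.1, 506.2, 803.6, 0.0 m³/s; ΣQ_DR = 5195 m³/s.
V = ΣQ_DR · Δt = 5195 × 14400 s = 7.481 × 10^7 m³.
Over A = 1110 km², depth = V / A = 67.4 mm.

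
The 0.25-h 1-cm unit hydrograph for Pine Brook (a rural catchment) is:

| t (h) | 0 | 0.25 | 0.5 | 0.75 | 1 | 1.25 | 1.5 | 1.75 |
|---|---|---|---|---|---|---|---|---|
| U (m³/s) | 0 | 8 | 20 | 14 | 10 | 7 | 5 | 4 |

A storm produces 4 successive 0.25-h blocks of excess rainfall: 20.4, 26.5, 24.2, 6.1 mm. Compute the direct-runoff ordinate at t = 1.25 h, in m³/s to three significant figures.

By discrete convolution, Q_j = Σ (P_i / 10 mm) · U_{j−i}.
At t = 1.25 h (j=5): Q = (20.4/10)·7 + (26.5/10)·10 + (24.2/10)·14 + (6.1/10)·20 = 86.9 m³/s.

Q ≈ 86.9 m³/s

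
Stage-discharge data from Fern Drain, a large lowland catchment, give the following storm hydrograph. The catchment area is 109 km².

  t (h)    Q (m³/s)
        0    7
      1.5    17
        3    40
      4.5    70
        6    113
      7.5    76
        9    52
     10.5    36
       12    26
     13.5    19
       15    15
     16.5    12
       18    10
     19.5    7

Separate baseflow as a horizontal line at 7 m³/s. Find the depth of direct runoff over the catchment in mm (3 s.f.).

Direct runoff: 0.0, 10.0, 33.0, 63.0, 106.0, 69.0, 45.0, 29.0, 19.0, 12.0, 8.0, 5.0, 3.0, 0.0 m³/s; ΣQ_DR = 402.0 m³/s.
V = ΣQ_DR · Δt = 402.0 × 5400 s = 2.171 × 10^6 m³.
Over A = 109 km², depth = V / A = 19.9 mm.

d ≈ 19.9 mm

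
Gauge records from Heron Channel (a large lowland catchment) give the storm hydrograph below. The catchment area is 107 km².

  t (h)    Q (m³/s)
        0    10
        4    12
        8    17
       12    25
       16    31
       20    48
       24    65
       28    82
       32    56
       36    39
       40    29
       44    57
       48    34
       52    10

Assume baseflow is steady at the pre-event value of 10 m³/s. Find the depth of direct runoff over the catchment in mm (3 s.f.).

Direct runoff: 0.0, 2.0, 7.0, 15.0, 21.0, 38.0, 55.0, 72.0, 46.0, 29.0, 19.0, 47.0, 24.0, 0.0 m³/s; ΣQ_DR = 375.0 m³/s.
V = ΣQ_DR · Δt = 375.0 × 14400 s = 5.400 × 10^6 m³.
Over A = 107 km², depth = V / A = 50.5 mm.

d ≈ 50.5 mm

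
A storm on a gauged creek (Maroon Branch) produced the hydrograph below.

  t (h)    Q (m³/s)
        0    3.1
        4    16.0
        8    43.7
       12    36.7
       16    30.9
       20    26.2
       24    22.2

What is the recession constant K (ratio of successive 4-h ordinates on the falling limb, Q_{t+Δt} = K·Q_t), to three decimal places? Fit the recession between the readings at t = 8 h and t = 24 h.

K ≈ 0.844

Using the recession-limb readings at t = 8 h and t = 24 h: Q falls from 43.7 to 22.2 m³/s over 4 intervals.
K = (Q₂/Q₁)^(1/4) = (22.2/43.7)^(1/4) = 0.844.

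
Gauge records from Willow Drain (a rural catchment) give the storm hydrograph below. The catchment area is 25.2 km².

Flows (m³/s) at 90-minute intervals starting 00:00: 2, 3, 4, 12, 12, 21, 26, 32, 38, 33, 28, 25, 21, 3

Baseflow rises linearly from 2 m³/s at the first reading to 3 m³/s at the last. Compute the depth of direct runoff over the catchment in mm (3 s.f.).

Direct runoff: 0.00, 0.92, 1.85, 9.77, 9.69, 18.62, 23.54, 29.46, 35.38, 30.31, 25.23, 22.15, 18.08, 0.00 m³/s; ΣQ_DR = 225.0 m³/s.
V = ΣQ_DR · Δt = 225.0 × 5400 s = 1.215 × 10^6 m³.
Over A = 25.2 km², depth = V / A = 48.2 mm.

d ≈ 48.2 mm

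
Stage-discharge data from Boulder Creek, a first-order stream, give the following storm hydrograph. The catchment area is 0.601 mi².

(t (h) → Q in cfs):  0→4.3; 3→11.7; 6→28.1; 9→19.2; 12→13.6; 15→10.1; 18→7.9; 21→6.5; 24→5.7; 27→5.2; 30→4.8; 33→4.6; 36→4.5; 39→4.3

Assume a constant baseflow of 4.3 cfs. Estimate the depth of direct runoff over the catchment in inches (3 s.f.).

Direct runoff: 0.0, 7.4, 23.8, 14.9, 9.3, 5.8, 3.6, 2.2, 1.4, 0.9, 0.5, 0.3, 0.2, 0.0 cfs; ΣQ_DR = 70.30 cfs.
V = ΣQ_DR · Δt = 70.30 × 10800 s = 7.592 × 10^5 ft³.
Over A = 0.601 mi², depth = V / A = 0.544 in.

d ≈ 0.544 in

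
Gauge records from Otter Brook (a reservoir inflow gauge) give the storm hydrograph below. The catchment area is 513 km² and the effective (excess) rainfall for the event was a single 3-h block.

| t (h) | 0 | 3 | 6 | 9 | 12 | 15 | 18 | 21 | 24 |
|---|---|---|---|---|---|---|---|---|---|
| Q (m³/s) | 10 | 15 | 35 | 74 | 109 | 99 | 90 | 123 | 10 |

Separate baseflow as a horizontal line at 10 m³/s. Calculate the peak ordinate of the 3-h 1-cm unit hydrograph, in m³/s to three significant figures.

Direct runoff: 0.0, 5.0, 25.0, 64.0, 99.0, 89.0, 80.0, 113.0, 0.0 m³/s; ΣQ_DR = 475.0 m³/s, peak = 113.0 m³/s.
Runoff depth d = ΣQ_DR·Δt / A = 475.0 × 10800 / (513 km²) = 10.00 mm.
The 1-cm UH is the DRH scaled by (10 mm)/d, so U_p = 113.0 × 10/10.00 = 113 m³/s.

U_p ≈ 113 m³/s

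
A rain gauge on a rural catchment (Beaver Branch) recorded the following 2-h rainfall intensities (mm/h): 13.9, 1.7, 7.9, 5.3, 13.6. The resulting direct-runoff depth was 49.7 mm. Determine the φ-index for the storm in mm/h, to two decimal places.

φ ≈ 3.96 mm/h

Only the 4 blocks with intensity above φ contribute runoff: 13.9, 7.9, 5.3, 13.6 mm/h.
Σ(I−φ)·Δt = d  ⇒  (13.9+7.9+5.3+13.6 − 4φ)·2 = 49.7
φ = (40.70 − 49.7/2) / 4 = 3.96 mm/h.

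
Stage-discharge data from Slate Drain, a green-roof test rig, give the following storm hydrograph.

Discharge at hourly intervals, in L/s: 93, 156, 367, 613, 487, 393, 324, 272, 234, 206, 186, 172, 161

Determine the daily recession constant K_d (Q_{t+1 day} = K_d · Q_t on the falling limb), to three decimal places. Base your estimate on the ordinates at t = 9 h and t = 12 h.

K_d ≈ 0.139

Between t = 9 h and t = 12 h the flow falls from 206 to 161 L/s over 3×1 h = 3 h.
Per-interval ratio K = (161/206)^(1/3) = 0.9211; K_d = K^(24/1) = 0.139.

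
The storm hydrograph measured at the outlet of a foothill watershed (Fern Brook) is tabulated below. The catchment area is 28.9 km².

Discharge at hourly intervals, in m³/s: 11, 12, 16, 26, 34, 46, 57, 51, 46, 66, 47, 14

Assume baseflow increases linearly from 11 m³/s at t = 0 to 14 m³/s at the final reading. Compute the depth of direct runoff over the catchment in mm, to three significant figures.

d ≈ 34.4 mm

Direct runoff: 0.00, 0.73, 4.45, 14.18, 21.91, 33.64, 44.36, 38.09, 32.82, 52.55, 33.27, 0.00 m³/s; ΣQ_DR = 276.0 m³/s.
V = ΣQ_DR · Δt = 276.0 × 3600 s = 9.936 × 10^5 m³.
Over A = 28.9 km², depth = V / A = 34.4 mm.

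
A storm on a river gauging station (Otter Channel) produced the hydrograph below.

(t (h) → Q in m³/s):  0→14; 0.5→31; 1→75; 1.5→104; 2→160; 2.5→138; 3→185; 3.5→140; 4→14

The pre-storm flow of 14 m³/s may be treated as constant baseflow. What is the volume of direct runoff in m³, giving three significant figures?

V ≈ 1.32 × 10^6 m³

Direct-runoff ordinates (Q − Q_b): 0.0, 17.0, 61.0, 90.0, 146.0, 124.0, 171.0, 126.0, 0.0 m³/s.
ΣQ_DR = 735.0 m³/s.
With Δt = 0.5 h = 1800 s, V = ΣQ_DR · Δt = 735.0 × 1800 = 1.32 × 10^6 m³.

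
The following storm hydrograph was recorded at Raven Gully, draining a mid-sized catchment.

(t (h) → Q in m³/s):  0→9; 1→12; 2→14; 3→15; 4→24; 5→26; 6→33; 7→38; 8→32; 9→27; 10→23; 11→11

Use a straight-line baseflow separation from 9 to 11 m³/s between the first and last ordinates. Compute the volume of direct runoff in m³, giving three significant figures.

Direct-runoff ordinates (Q − Q_b): 0.00, 2.82, 4.64, 5.45, 14.27, 16.09, 22.91, 27.73, 21.55, 16.36, 12.18, 0.00 m³/s.
ΣQ_DR = 144.0 m³/s.
With Δt = 1 h = 3600 s, V = ΣQ_DR · Δt = 144.0 × 3600 = 5.18 × 10^5 m³.

V ≈ 5.18 × 10^5 m³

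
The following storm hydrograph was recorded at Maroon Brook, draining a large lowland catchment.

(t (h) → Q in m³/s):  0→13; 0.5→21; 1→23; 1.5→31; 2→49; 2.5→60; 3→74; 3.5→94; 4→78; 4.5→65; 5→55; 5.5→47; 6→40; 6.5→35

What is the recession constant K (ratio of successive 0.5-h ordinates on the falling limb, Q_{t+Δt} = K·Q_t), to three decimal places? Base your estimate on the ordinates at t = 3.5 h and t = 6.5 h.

Using the recession-limb readings at t = 3.5 h and t = 6.5 h: Q falls from 94 to 35 m³/s over 6 intervals.
K = (Q₂/Q₁)^(1/6) = (35/94)^(1/6) = 0.848.

K ≈ 0.848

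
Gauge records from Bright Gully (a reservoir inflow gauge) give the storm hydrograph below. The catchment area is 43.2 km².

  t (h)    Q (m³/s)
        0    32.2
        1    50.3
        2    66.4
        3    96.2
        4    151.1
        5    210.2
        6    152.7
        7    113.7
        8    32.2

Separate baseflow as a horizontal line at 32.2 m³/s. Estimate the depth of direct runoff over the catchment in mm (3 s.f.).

d ≈ 51.3 mm

Direct runoff: 0.0, 18.1, 34.2, 64.0, 118.9, 178.0, 120.5, 81.5, 0.0 m³/s; ΣQ_DR = 615.2 m³/s.
V = ΣQ_DR · Δt = 615.2 × 3600 s = 2.215 × 10^6 m³.
Over A = 43.2 km², depth = V / A = 51.3 mm.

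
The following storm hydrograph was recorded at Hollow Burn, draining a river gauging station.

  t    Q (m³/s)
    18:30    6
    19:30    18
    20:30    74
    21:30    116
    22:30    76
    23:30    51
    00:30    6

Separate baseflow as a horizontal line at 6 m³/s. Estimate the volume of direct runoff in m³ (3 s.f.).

Direct-runoff ordinates (Q − Q_b): 0.0, 12.0, 68.0, 110.0, 70.0, 45.0, 0.0 m³/s.
ΣQ_DR = 305.0 m³/s.
With Δt = 1 h = 3600 s, V = ΣQ_DR · Δt = 305.0 × 3600 = 1.10 × 10^6 m³.

V ≈ 1.10 × 10^6 m³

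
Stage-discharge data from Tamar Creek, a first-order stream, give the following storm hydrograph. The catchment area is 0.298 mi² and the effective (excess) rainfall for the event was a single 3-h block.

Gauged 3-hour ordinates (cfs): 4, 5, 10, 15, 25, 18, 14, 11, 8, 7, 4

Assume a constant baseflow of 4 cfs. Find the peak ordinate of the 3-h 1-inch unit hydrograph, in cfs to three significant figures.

Direct runoff: 0.0, 1.0, 6.0, 11.0, 21.0, 14.0, 10.0, 7.0, 4.0, 3.0, 0.0 cfs; ΣQ_DR = 77.00 cfs, peak = 21.0 cfs.
Runoff depth d = ΣQ_DR·Δt / A = 77.00 × 10800 / (0.298 mi²) = 1.201 in.
The 1-inch UH is the DRH scaled by (1 in)/d, so U_p = 21.0 × 1/1.201 = 17.5 cfs.

U_p ≈ 17.5 cfs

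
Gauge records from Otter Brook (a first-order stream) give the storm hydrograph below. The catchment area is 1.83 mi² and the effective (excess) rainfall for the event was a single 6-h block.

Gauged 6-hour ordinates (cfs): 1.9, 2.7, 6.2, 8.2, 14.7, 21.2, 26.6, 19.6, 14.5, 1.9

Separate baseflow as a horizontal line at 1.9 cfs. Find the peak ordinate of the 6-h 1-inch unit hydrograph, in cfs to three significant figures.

U_p ≈ 49.4 cfs

Direct runoff: 0.0, 0.8, 4.3, 6.3, 12.8, 19.3, 24.7, 17.7, 12.6, 0.0 cfs; ΣQ_DR = 98.50 cfs, peak = 24.7 cfs.
Runoff depth d = ΣQ_DR·Δt / A = 98.50 × 21600 / (1.83 mi²) = 0.5004 in.
The 1-inch UH is the DRH scaled by (1 in)/d, so U_p = 24.7 × 1/0.5004 = 49.4 cfs.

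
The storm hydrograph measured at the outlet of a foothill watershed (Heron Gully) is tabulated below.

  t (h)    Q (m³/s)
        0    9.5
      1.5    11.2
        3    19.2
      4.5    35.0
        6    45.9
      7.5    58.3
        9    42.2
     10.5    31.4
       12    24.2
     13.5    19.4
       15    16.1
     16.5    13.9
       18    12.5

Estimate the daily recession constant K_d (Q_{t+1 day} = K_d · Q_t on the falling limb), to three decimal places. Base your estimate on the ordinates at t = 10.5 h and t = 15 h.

Between t = 10.5 h and t = 15 h the flow falls from 31.4 to 16.1 m³/s over 3×1.5 h = 4.5 h.
Per-interval ratio K = (16.1/31.4)^(1/3) = 0.8004; K_d = K^(24/1.5) = 0.028.

K_d ≈ 0.028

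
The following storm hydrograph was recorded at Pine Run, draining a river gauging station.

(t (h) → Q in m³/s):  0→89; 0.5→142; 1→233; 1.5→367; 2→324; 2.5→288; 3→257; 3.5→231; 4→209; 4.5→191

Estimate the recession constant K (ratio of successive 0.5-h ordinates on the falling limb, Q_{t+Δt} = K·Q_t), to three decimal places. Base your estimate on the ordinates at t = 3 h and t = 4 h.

Using the recession-limb readings at t = 3 h and t = 4 h: Q falls from 257 to 209 m³/s over 2 intervals.
K = (Q₂/Q₁)^(1/2) = (209/257)^(1/2) = 0.902.

K ≈ 0.902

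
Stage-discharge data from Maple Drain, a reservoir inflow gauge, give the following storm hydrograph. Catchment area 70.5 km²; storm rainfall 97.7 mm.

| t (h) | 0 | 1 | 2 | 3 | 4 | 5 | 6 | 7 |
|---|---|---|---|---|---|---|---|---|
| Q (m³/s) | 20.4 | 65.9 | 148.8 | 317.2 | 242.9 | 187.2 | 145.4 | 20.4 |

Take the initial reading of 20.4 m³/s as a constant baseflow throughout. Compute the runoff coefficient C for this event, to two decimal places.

C ≈ 0.51

ΣQ_DR = 985.0 m³/s; V = ΣQ_DR·Δt = 3.546 × 10^6 m³.
Runoff depth d = V / A = 50.30 mm.
C = d / P = 50.30 / 97.7 = 0.51.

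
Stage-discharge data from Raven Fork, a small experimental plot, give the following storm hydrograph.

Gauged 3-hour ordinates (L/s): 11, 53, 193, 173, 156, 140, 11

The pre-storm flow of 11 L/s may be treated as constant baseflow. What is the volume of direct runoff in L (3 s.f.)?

Direct-runoff ordinates (Q − Q_b): 0.0, 42.0, 182.0, 162.0, 145.0, 129.0, 0.0 L/s.
ΣQ_DR = 660.0 L/s.
With Δt = 3 h = 10800 s, V = ΣQ_DR · Δt = 660.0 × 10800 = 7.13 × 10^6 L.

V ≈ 7.13 × 10^6 L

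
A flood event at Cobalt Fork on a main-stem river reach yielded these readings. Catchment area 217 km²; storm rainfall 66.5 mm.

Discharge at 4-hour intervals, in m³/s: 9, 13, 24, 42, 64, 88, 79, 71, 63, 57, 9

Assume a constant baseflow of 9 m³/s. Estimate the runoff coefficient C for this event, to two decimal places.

ΣQ_DR = 420.0 m³/s; V = ΣQ_DR·Δt = 6.048 × 10^6 m³.
Runoff depth d = V / A = 27.87 mm.
C = d / P = 27.87 / 66.5 = 0.42.

C ≈ 0.42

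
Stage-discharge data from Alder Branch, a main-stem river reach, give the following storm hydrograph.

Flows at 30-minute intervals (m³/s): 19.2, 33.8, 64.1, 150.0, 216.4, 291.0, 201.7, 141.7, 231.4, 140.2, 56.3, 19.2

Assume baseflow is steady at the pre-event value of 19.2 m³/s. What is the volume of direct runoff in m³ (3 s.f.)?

V ≈ 2.40 × 10^6 m³

Direct-runoff ordinates (Q − Q_b): 0.0, 14.6, 44.9, 130.8, 197.2, 271.8, 182.5, 122.5, 212.2, 121.0, 37.1, 0.0 m³/s.
ΣQ_DR = 1335 m³/s.
With Δt = 0.5 h = 1800 s, V = ΣQ_DR · Δt = 1335 × 1800 = 2.40 × 10^6 m³.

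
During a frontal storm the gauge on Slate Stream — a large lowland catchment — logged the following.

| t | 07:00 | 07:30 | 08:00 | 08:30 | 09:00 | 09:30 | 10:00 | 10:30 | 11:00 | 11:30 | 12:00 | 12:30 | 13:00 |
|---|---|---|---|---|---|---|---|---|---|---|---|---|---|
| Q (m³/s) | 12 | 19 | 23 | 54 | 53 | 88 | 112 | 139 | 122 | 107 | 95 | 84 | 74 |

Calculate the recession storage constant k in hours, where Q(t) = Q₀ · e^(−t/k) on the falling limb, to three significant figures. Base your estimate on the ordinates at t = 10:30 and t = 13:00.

On the falling limb, Q drops from 139 to 74 m³/s between t = 10:30 and t = 13:00 (Δt = 2.5 h).
k = −Δt / ln(Q₂/Q₁) = −2.5 / ln(74/139) = 3.97 h.

k ≈ 3.97 h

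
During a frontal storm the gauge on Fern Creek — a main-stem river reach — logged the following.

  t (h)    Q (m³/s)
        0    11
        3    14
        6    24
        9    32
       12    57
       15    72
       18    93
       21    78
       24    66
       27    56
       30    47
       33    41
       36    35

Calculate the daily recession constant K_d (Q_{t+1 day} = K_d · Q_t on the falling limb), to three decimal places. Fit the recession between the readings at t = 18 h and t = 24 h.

Between t = 18 h and t = 24 h the flow falls from 93 to 66 m³/s over 2×3 h = 6 h.
Per-interval ratio K = (66/93)^(1/2) = 0.8424; K_d = K^(24/3) = 0.254.

K_d ≈ 0.254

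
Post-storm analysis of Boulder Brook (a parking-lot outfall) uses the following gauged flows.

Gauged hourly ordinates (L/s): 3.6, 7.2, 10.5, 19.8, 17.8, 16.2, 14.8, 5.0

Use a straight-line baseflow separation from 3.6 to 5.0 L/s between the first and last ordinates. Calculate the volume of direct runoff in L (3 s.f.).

Direct-runoff ordinates (Q − Q_b): 0.00, 3.40, 6.50, 15.60, 13.40, 11.60, 10.00, 0.00 L/s.
ΣQ_DR = 60.50 L/s.
With Δt = 1 h = 3600 s, V = ΣQ_DR · Δt = 60.50 × 3600 = 2.18 × 10^5 L.

V ≈ 2.18 × 10^5 L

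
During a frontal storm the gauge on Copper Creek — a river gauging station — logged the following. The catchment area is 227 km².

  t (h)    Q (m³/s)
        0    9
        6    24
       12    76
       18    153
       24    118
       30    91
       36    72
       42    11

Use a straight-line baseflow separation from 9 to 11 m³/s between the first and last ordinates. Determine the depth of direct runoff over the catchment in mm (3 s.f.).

d ≈ 45.1 mm

Direct runoff: 0.00, 14.71, 66.43, 143.14, 107.86, 80.57, 61.29, 0.00 m³/s; ΣQ_DR = 474.0 m³/s.
V = ΣQ_DR · Δt = 474.0 × 21600 s = 1.024 × 10^7 m³.
Over A = 227 km², depth = V / A = 45.1 mm.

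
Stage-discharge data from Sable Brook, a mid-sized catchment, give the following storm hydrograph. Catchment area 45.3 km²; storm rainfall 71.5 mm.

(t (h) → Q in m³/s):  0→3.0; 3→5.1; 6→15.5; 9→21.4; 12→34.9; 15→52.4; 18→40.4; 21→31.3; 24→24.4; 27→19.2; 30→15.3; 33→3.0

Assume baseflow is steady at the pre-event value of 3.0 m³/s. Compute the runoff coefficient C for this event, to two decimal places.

ΣQ_DR = 229.9 m³/s; V = ΣQ_DR·Δt = 2.483 × 10^6 m³.
Runoff depth d = V / A = 54.81 mm.
C = d / P = 54.81 / 71.5 = 0.77.

C ≈ 0.77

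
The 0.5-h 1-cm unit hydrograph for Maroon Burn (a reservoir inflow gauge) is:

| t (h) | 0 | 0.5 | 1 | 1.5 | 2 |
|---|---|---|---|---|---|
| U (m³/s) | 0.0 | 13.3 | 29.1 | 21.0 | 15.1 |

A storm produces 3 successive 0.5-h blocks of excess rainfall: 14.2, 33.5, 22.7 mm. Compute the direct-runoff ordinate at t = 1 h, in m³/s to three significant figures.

By discrete convolution, Q_j = Σ (P_i / 10 mm) · U_{j−i}.
At t = 1 h (j=2): Q = (14.2/10)·29.1 + (33.5/10)·13.3 + (22.7/10)·0.0 = 85.9 m³/s.

Q ≈ 85.9 m³/s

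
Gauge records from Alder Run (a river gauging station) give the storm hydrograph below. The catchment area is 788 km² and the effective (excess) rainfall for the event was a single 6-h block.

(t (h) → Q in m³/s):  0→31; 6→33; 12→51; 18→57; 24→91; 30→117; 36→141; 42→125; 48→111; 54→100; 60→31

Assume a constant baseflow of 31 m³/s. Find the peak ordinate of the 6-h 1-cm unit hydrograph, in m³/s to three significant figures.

U_p ≈ 73.4 m³/s

Direct runoff: 0.0, 2.0, 20.0, 26.0, 60.0, 86.0, 110.0, 94.0, 80.0, 69.0, 0.0 m³/s; ΣQ_DR = 547.0 m³/s, peak = 110.0 m³/s.
Runoff depth d = ΣQ_DR·Δt / A = 547.0 × 21600 / (788 km²) = 14.99 mm.
The 1-cm UH is the DRH scaled by (10 mm)/d, so U_p = 110.0 × 10/14.99 = 73.4 m³/s.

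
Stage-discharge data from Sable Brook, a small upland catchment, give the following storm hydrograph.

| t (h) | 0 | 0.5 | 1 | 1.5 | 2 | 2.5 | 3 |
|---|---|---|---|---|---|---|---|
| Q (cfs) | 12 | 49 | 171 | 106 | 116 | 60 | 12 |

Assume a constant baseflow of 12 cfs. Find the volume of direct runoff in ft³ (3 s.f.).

Direct-runoff ordinates (Q − Q_b): 0.0, 37.0, 159.0, 94.0, 104.0, 48.0, 0.0 cfs.
ΣQ_DR = 442.0 cfs.
With Δt = 0.5 h = 1800 s, V = ΣQ_DR · Δt = 442.0 × 1800 = 7.96 × 10^5 ft³.

V ≈ 7.96 × 10^5 ft³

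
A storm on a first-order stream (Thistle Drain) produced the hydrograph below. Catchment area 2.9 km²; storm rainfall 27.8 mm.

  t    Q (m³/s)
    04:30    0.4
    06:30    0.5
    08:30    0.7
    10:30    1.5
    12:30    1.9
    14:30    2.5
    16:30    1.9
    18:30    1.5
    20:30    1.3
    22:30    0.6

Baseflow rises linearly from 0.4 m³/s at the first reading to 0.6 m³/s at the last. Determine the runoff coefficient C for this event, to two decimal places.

C ≈ 0.70

ΣQ_DR = 7.800 m³/s; V = ΣQ_DR·Δt = 56160 m³.
Runoff depth d = V / A = 19.37 mm.
C = d / P = 19.37 / 27.8 = 0.70.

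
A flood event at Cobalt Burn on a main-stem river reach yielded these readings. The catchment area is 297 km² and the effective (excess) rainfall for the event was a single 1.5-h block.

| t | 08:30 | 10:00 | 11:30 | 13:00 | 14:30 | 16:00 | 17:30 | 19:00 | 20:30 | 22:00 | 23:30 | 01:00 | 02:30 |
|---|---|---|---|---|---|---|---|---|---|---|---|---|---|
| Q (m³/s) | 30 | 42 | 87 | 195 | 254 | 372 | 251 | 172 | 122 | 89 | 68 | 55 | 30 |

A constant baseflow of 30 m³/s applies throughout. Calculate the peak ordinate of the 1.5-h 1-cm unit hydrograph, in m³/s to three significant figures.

U_p ≈ 137 m³/s

Direct runoff: 0.0, 12.0, 57.0, 165.0, 224.0, 342.0, 221.0, 142.0, 92.0, 59.0, 38.0, 25.0, 0.0 m³/s; ΣQ_DR = 1377 m³/s, peak = 342.0 m³/s.
Runoff depth d = ΣQ_DR·Δt / A = 1377 × 5400 / (297 km²) = 25.04 mm.
The 1-cm UH is the DRH scaled by (10 mm)/d, so U_p = 342.0 × 10/25.04 = 137 m³/s.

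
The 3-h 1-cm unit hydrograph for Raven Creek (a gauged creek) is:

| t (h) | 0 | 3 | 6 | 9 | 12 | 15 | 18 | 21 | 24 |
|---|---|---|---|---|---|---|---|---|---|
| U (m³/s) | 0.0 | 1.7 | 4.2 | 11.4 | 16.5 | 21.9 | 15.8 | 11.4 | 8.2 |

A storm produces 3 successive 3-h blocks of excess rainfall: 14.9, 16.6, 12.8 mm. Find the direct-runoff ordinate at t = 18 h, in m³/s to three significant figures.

By discrete convolution, Q_j = Σ (P_i / 10 mm) · U_{j−i}.
At t = 18 h (j=6): Q = (14.9/10)·15.8 + (16.6/10)·21.9 + (12.8/10)·16.5 = 81.0 m³/s.

Q ≈ 81.0 m³/s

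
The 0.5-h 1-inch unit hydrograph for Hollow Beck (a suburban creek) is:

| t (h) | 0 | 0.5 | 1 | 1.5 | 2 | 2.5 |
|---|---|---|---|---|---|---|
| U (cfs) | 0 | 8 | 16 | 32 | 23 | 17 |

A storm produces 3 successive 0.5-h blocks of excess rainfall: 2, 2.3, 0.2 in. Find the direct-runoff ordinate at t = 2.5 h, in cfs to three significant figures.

By discrete convolution, Q_j = Σ (P_i / 1 in) · U_{j−i}.
At t = 2.5 h (j=5): Q = (2/1)·17 + (2.3/1)·23 + (0.2/1)·32 = 93.3 cfs.

Q ≈ 93.3 cfs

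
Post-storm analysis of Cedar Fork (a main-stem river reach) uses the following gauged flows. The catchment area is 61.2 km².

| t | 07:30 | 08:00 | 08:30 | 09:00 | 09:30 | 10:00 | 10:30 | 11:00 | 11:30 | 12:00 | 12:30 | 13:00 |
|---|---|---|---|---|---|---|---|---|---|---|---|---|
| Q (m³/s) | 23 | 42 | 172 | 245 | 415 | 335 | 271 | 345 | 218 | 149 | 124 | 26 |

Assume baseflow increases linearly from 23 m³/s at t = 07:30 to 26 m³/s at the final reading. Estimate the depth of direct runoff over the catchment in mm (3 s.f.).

d ≈ 60.9 mm

Direct runoff: 0.00, 18.73, 148.45, 221.18, 390.91, 310.64, 246.36, 320.09, 192.82, 123.55, 98.27, 0.00 m³/s; ΣQ_DR = 2071 m³/s.
V = ΣQ_DR · Δt = 2071 × 1800 s = 3.728 × 10^6 m³.
Over A = 61.2 km², depth = V / A = 60.9 mm.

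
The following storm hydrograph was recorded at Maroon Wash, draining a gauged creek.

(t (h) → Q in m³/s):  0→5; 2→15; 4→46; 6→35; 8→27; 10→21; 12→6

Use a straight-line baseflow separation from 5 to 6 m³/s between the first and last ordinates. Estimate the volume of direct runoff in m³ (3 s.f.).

Direct-runoff ordinates (Q − Q_b): 0.00, 9.83, 40.67, 29.50, 21.33, 15.17, 0.00 m³/s.
ΣQ_DR = 116.5 m³/s.
With Δt = 2 h = 7200 s, V = ΣQ_DR · Δt = 116.5 × 7200 = 8.39 × 10^5 m³.

V ≈ 8.39 × 10^5 m³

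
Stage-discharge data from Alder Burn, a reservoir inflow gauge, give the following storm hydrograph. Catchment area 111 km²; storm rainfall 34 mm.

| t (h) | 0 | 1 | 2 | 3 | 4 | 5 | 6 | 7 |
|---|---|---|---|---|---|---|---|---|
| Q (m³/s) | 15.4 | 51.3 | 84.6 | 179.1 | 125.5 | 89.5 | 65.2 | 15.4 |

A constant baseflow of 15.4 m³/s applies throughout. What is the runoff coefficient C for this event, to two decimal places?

C ≈ 0.48

ΣQ_DR = 502.8 m³/s; V = ΣQ_DR·Δt = 1.810 × 10^6 m³.
Runoff depth d = V / A = 16.31 mm.
C = d / P = 16.31 / 34 = 0.48.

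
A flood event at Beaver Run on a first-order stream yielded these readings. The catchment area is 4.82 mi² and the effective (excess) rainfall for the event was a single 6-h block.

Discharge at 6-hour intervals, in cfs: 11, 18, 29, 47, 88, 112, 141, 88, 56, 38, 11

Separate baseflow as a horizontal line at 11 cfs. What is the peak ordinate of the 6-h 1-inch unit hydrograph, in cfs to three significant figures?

Direct runoff: 0.0, 7.0, 18.0, 36.0, 77.0, 101.0, 130.0, 77.0, 45.0, 27.0, 0.0 cfs; ΣQ_DR = 518.0 cfs, peak = 130.0 cfs.
Runoff depth d = ΣQ_DR·Δt / A = 518.0 × 21600 / (4.82 mi²) = 0.9992 in.
The 1-inch UH is the DRH scaled by (1 in)/d, so U_p = 130.0 × 1/0.9992 = 130 cfs.

U_p ≈ 130 cfs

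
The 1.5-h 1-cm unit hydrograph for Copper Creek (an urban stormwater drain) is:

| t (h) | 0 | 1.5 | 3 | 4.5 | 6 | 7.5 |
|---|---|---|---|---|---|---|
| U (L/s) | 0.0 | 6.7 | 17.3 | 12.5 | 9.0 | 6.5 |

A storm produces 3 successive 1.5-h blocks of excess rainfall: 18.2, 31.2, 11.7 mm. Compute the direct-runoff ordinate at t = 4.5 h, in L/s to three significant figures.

Q ≈ 84.6 L/s

By discrete convolution, Q_j = Σ (P_i / 10 mm) · U_{j−i}.
At t = 4.5 h (j=3): Q = (18.2/10)·12.5 + (31.2/10)·17.3 + (11.7/10)·6.7 = 84.6 L/s.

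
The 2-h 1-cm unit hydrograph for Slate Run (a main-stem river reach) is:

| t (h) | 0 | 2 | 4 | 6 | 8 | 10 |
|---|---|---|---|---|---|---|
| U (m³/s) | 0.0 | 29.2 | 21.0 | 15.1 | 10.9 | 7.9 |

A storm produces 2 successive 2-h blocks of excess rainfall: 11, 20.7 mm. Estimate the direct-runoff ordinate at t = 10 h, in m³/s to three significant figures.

By discrete convolution, Q_j = Σ (P_i / 10 mm) · U_{j−i}.
At t = 10 h (j=5): Q = (11/10)·7.9 + (20.7/10)·10.9 = 31.3 m³/s.

Q ≈ 31.3 m³/s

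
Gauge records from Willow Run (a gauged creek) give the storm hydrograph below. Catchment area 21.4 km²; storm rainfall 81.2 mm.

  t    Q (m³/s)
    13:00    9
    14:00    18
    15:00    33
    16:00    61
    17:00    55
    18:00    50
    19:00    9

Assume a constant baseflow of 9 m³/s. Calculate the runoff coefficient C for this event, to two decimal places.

C ≈ 0.36

ΣQ_DR = 172.0 m³/s; V = ΣQ_DR·Δt = 6.192 × 10^5 m³.
Runoff depth d = V / A = 28.93 mm.
C = d / P = 28.93 / 81.2 = 0.36.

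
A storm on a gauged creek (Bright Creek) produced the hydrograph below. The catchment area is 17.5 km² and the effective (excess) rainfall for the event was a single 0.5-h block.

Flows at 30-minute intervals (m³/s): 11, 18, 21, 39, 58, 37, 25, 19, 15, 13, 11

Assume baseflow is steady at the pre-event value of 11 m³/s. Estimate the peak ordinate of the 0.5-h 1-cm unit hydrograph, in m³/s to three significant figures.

Direct runoff: 0.0, 7.0, 10.0, 28.0, 47.0, 26.0, 14.0, 8.0, 4.0, 2.0, 0.0 m³/s; ΣQ_DR = 146.0 m³/s, peak = 47.0 m³/s.
Runoff depth d = ΣQ_DR·Δt / A = 146.0 × 1800 / (17.5 km²) = 15.02 mm.
The 1-cm UH is the DRH scaled by (10 mm)/d, so U_p = 47.0 × 10/15.02 = 31.3 m³/s.

U_p ≈ 31.3 m³/s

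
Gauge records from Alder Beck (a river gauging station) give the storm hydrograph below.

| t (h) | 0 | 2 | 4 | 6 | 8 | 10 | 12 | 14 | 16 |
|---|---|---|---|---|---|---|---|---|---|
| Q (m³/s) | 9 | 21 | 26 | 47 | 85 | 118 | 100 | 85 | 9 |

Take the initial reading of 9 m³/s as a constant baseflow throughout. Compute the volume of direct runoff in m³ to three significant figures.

V ≈ 3.02 × 10^6 m³

Direct-runoff ordinates (Q − Q_b): 0.0, 12.0, 17.0, 38.0, 76.0, 109.0, 91.0, 76.0, 0.0 m³/s.
ΣQ_DR = 419.0 m³/s.
With Δt = 2 h = 7200 s, V = ΣQ_DR · Δt = 419.0 × 7200 = 3.02 × 10^6 m³.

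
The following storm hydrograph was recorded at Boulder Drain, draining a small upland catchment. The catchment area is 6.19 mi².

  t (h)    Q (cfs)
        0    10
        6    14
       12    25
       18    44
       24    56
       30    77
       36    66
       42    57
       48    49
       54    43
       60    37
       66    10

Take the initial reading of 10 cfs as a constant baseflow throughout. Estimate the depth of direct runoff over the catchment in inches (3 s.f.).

d ≈ 0.553 in

Direct runoff: 0.0, 4.0, 15.0, 34.0, 46.0, 67.0, 56.0, 47.0, 39.0, 33.0, 27.0, 0.0 cfs; ΣQ_DR = 368.0 cfs.
V = ΣQ_DR · Δt = 368.0 × 21600 s = 7.949 × 10^6 ft³.
Over A = 6.19 mi², depth = V / A = 0.553 in.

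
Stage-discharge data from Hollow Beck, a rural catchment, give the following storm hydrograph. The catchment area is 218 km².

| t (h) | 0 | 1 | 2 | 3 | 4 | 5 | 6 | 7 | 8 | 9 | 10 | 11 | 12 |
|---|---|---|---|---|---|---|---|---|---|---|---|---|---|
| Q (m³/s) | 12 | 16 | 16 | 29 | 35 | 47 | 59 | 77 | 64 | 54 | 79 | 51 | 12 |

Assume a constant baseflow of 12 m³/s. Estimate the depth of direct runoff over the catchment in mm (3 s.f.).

d ≈ 6.52 mm

Direct runoff: 0.0, 4.0, 4.0, 17.0, 23.0, 35.0, 47.0, 65.0, 52.0, 42.0, 67.0, 39.0, 0.0 m³/s; ΣQ_DR = 395.0 m³/s.
V = ΣQ_DR · Δt = 395.0 × 3600 s = 1.422 × 10^6 m³.
Over A = 218 km², depth = V / A = 6.52 mm.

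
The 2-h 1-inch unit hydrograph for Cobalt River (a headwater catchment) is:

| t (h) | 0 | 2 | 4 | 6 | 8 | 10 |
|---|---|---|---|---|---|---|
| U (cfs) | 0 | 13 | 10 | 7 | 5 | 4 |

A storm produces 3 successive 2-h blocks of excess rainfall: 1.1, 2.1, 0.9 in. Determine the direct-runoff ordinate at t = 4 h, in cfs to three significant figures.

Q ≈ 38.3 cfs

By discrete convolution, Q_j = Σ (P_i / 1 in) · U_{j−i}.
At t = 4 h (j=2): Q = (1.1/1)·10 + (2.1/1)·13 + (0.9/1)·0 = 38.3 cfs.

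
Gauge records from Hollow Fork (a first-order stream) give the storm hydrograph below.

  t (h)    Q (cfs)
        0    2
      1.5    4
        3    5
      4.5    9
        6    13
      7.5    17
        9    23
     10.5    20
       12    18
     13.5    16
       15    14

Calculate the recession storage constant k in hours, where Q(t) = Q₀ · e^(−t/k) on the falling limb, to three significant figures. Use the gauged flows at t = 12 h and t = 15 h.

On the falling limb, Q drops from 18 to 14 cfs between t = 12 h and t = 15 h (Δt = 3 h).
k = −Δt / ln(Q₂/Q₁) = −3 / ln(14/18) = 11.9 h.

k ≈ 11.9 h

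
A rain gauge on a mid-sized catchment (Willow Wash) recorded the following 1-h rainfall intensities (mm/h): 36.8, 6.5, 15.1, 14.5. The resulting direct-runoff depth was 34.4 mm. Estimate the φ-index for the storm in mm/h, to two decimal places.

Only the 3 blocks with intensity above φ contribute runoff: 36.8, 15.1, 14.5 mm/h.
Σ(I−φ)·Δt = d  ⇒  (36.8+15.1+14.5 − 3φ)·1 = 34.4
φ = (66.40 − 34.4/1) / 3 = 10.67 mm/h.

φ ≈ 10.67 mm/h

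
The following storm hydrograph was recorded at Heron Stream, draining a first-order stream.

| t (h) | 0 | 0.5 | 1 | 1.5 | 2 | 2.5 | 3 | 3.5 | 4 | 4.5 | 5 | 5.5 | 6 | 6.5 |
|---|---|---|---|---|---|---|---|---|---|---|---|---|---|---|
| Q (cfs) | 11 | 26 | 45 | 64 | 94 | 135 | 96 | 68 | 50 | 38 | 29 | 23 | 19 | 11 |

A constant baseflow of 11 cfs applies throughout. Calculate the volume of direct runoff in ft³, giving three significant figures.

Direct-runoff ordinates (Q − Q_b): 0.0, 15.0, 34.0, 53.0, 83.0, 124.0, 85.0, 57.0, 39.0, 27.0, 18.0, 12.0, 8.0, 0.0 cfs.
ΣQ_DR = 555.0 cfs.
With Δt = 0.5 h = 1800 s, V = ΣQ_DR · Δt = 555.0 × 1800 = 9.99 × 10^5 ft³.

V ≈ 9.99 × 10^5 ft³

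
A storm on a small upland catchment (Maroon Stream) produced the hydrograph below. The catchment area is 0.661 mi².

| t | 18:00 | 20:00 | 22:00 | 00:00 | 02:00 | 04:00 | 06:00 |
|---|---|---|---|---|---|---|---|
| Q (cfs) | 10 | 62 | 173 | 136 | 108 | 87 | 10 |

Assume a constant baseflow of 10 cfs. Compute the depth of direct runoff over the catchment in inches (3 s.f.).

Direct runoff: 0.0, 52.0, 163.0, 126.0, 98.0, 77.0, 0.0 cfs; ΣQ_DR = 516.0 cfs.
V = ΣQ_DR · Δt = 516.0 × 7200 s = 3.715 × 10^6 ft³.
Over A = 0.661 mi², depth = V / A = 2.42 in.

d ≈ 2.42 in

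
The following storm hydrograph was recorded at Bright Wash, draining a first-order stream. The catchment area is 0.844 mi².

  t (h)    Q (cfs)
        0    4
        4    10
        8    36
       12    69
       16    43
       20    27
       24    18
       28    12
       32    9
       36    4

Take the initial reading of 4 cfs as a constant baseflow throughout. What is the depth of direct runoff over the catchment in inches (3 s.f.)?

d ≈ 1.41 in

Direct runoff: 0.0, 6.0, 32.0, 65.0, 39.0, 23.0, 14.0, 8.0, 5.0, 0.0 cfs; ΣQ_DR = 192.0 cfs.
V = ΣQ_DR · Δt = 192.0 × 14400 s = 2.765 × 10^6 ft³.
Over A = 0.844 mi², depth = V / A = 1.41 in.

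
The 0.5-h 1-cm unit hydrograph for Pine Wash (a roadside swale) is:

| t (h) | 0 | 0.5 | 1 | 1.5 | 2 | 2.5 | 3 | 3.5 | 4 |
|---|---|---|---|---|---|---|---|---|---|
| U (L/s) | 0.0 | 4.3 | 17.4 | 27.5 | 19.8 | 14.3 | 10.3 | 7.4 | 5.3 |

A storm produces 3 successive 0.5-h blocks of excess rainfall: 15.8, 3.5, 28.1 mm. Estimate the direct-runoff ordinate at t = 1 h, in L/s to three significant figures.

By discrete convolution, Q_j = Σ (P_i / 10 mm) · U_{j−i}.
At t = 1 h (j=2): Q = (15.8/10)·17.4 + (3.5/10)·4.3 + (28.1/10)·0.0 = 29.0 L/s.

Q ≈ 29.0 L/s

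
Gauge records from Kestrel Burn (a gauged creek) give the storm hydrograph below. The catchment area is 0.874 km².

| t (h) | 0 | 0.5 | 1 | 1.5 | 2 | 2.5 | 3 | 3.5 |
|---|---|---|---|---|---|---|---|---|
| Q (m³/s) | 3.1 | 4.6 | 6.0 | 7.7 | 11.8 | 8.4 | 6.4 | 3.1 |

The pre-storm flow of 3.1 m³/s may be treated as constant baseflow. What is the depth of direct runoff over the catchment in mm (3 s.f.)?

Direct runoff: 0.0, 1.5, 2.9, 4.6, 8.7, 5.3, 3.3, 0.0 m³/s; ΣQ_DR = 26.30 m³/s.
V = ΣQ_DR · Δt = 26.30 × 1800 s = 47340 m³.
Over A = 0.874 km², depth = V / A = 54.2 mm.

d ≈ 54.2 mm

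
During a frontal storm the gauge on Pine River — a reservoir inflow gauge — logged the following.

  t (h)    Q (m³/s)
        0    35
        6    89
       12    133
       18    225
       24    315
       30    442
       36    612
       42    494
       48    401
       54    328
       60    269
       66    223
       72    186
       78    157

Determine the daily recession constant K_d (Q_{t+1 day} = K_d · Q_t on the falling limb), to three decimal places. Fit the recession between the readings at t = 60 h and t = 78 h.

K_d ≈ 0.488

Between t = 60 h and t = 78 h the flow falls from 269 to 157 m³/s over 3×6 h = 18 h.
Per-interval ratio K = (157/269)^(1/3) = 0.8357; K_d = K^(24/6) = 0.488.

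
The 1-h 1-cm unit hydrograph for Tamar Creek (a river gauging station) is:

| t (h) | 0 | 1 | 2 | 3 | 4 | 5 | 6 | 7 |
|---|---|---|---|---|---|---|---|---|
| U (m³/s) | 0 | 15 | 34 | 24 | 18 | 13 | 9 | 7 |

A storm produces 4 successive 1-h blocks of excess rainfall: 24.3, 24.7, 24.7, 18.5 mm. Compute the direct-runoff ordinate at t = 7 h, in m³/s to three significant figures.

By discrete convolution, Q_j = Σ (P_i / 10 mm) · U_{j−i}.
At t = 7 h (j=7): Q = (24.3/10)·7 + (24.7/10)·9 + (24.7/10)·13 + (18.5/10)·18 = 105 m³/s.

Q ≈ 105 m³/s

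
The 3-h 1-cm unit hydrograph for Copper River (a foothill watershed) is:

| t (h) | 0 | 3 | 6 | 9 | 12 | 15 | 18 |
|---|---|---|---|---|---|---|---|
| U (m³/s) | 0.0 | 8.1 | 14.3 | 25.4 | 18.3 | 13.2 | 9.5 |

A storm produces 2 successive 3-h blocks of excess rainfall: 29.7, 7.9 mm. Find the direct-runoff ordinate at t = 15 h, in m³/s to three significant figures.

By discrete convolution, Q_j = Σ (P_i / 10 mm) · U_{j−i}.
At t = 15 h (j=5): Q = (29.7/10)·13.2 + (7.9/10)·18.3 = 53.7 m³/s.

Q ≈ 53.7 m³/s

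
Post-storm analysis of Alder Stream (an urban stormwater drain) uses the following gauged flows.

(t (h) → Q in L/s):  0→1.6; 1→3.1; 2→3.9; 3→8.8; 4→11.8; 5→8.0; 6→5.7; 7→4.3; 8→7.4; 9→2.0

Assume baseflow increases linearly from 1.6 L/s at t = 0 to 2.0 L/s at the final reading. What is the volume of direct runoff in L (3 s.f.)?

Direct-runoff ordinates (Q − Q_b): 0.00, 1.46, 2.21, 7.07, 10.02, 6.18, 3.83, 2.39, 5.44, 0.00 L/s.
ΣQ_DR = 38.60 L/s.
With Δt = 1 h = 3600 s, V = ΣQ_DR · Δt = 38.60 × 3600 = 1.39 × 10^5 L.

V ≈ 1.39 × 10^5 L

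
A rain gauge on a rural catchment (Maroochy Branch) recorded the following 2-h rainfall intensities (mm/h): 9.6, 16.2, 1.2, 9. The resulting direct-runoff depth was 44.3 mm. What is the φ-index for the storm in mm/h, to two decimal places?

Only the 3 blocks with intensity above φ contribute runoff: 9.6, 16.2, 9 mm/h.
Σ(I−φ)·Δt = d  ⇒  (9.6+16.2+9 − 3φ)·2 = 44.3
φ = (34.80 − 44.3/2) / 3 = 4.22 mm/h.

φ ≈ 4.22 mm/h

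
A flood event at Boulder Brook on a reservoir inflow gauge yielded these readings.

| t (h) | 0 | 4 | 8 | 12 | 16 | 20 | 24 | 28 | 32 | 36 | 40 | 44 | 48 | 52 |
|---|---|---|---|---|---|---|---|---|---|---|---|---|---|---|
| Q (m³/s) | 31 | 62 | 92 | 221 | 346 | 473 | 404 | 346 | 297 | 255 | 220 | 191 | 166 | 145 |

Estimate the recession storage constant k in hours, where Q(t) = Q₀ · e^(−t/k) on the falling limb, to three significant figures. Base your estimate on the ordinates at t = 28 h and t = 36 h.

On the falling limb, Q drops from 346 to 255 m³/s between t = 28 h and t = 36 h (Δt = 8 h).
k = −Δt / ln(Q₂/Q₁) = −8 / ln(255/346) = 26.2 h.

k ≈ 26.2 h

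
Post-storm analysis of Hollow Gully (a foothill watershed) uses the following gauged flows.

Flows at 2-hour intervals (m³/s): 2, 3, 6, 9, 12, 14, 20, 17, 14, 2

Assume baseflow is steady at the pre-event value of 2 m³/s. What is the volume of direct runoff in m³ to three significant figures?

V ≈ 5.69 × 10^5 m³

Direct-runoff ordinates (Q − Q_b): 0.0, 1.0, 4.0, 7.0, 10.0, 12.0, 18.0, 15.0, 12.0, 0.0 m³/s.
ΣQ_DR = 79.00 m³/s.
With Δt = 2 h = 7200 s, V = ΣQ_DR · Δt = 79.00 × 7200 = 5.69 × 10^5 m³.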